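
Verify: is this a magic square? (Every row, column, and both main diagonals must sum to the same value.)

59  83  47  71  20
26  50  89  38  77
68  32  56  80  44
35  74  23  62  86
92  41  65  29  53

Yes

Row 1: 59 + 83 + 47 + 71 + 20 = 280.
Row 2: 26 + 50 + 89 + 38 + 77 = 280.
Row 3: 68 + 32 + 56 + 80 + 44 = 280.
Row 4: 35 + 74 + 23 + 62 + 86 = 280.
Row 5: 92 + 41 + 65 + 29 + 53 = 280.
Column 1: 59 + 26 + 68 + 35 + 92 = 280.
Column 2: 83 + 50 + 32 + 74 + 41 = 280.
Column 3: 47 + 89 + 56 + 23 + 65 = 280.
Column 4: 71 + 38 + 80 + 62 + 29 = 280.
Column 5: 20 + 77 + 44 + 86 + 53 = 280.
Main diagonal: 59 + 50 + 56 + 62 + 53 = 280.
Anti-diagonal: 20 + 38 + 56 + 74 + 92 = 280.
All lines sum to 280.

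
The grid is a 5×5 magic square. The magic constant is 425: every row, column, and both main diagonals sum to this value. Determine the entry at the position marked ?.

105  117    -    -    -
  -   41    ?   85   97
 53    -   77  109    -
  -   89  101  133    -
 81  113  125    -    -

Column 2 needs 425; the known cells sum to 360, so (3,2) = 65.
The remaining cell in main diagonal is (5,5) = 425 − 356 = 69.
From anti-diagonal, 425 − (85 + 77 + 89 + 81) gives (1,5) = 93.
The remaining cell in row 3 is (3,5) = 425 − 304 = 121.
Row 5 needs 425; the known cells sum to 388, so (5,4) = 37.
Column 4: 85 + 109 + 133 + 37 + ? = 425, so (1,4) = 61.
Column 5: 93 + 97 + 121 + 69 + ? = 425, so (4,5) = 45.
Row 1: 105 + 117 + 61 + 93 + ? = 425, so (1,3) = 49.
From row 4, 425 − (89 + 101 + 133 + 45) gives (4,1) = 57.
Column 1 needs 425; the known cells sum to 296, so (2,1) = 129.
Column 3: 49 + 77 + 101 + 125 + ? = 425, so (2,3) = 73.

73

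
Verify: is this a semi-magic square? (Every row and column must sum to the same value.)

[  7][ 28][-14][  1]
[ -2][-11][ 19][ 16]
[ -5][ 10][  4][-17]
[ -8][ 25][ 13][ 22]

No — row 1 sums to 22 but row 3 sums to -8.

Row 1: 7 + 28 + (-14) + 1 = 22.
Row 2: -2 + (-11) + 19 + 16 = 22.
Row 3: -5 + 10 + 4 + (-17) = -8.
Row 4: -8 + 25 + 13 + 22 = 52.
Column 1: 7 + (-2) + (-5) + (-8) = -8.
Column 2: 28 + (-11) + 10 + 25 = 52.
Column 3: -14 + 19 + 4 + 13 = 22.
Column 4: 1 + 16 + (-17) + 22 = 22.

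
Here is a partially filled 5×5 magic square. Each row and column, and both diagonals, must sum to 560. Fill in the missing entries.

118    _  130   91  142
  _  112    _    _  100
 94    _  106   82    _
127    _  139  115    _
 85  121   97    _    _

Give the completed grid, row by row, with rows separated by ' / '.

The remaining cell in row 1 is (1,2) = 560 − 481 = 79.
Column 1: 118 + 94 + 127 + 85 + ? = 560, so (2,1) = 136.
Column 3 must total 560; the given cells sum to 472, so (2,3) = 88.
The remaining cell in main diagonal is (5,5) = 560 − 451 = 109.
Row 2: 136 + 112 + 88 + 100 + ? = 560, so (2,4) = 124.
Row 5 must total 560; the given cells sum to 412, so (5,4) = 148.
Anti-diagonal: 142 + 124 + 106 + 85 + ? = 560, so (4,2) = 103.
Row 4 needs 560; the known cells sum to 484, so (4,5) = 76.
The remaining cell in column 2 is (3,2) = 560 − 415 = 145.
From column 5, 560 − (142 + 100 + 76 + 109) gives (3,5) = 133.

118 79 130 91 142 / 136 112 88 124 100 / 94 145 106 82 133 / 127 103 139 115 76 / 85 121 97 148 109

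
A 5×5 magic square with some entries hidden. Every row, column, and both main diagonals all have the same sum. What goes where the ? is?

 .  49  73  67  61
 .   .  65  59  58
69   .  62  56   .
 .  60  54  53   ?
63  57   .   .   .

Anti-diagonal is complete and sums to 305; that is the magic constant.
Row 1 needs 305; the known cells sum to 250, so (1,1) = 55.
Column 3 needs 305; the known cells sum to 254, so (5,3) = 51.
From column 4, 305 − (67 + 59 + 56 + 53) gives (5,4) = 70.
Row 5 needs 305; the known cells sum to 241, so (5,5) = 64.
Using main diagonal: 55 + 62 + 53 + 64 + ? → (2,2) = 305 − 234 = 71.
From row 2, 305 − (71 + 65 + 59 + 58) gives (2,1) = 52.
The remaining cell in column 1 is (4,1) = 305 − 239 = 66.
Column 2 needs 305; the known cells sum to 237, so (3,2) = 68.
The remaining cell in row 3 is (3,5) = 305 − 255 = 50.
From row 4, 305 − (66 + 60 + 54 + 53) gives (4,5) = 72.

72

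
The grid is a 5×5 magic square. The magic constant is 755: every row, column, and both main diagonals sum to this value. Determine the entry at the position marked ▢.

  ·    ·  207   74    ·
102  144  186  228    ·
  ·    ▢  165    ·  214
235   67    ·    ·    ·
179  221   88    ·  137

Row 2 needs 755; the known cells sum to 660, so (2,5) = 95.
Row 5 must total 755; the given cells sum to 625, so (5,4) = 130.
Using column 3: 207 + 186 + 165 + 88 + ? → (4,3) = 755 − 646 = 109.
Anti-diagonal must total 755; the given cells sum to 639, so (1,5) = 116.
Column 5 needs 755; the known cells sum to 562, so (4,5) = 193.
Row 4: 235 + 67 + 109 + 193 + ? = 755, so (4,4) = 151.
From column 4, 755 − (74 + 228 + 151 + 130) gives (3,4) = 172.
Main diagonal: 144 + 165 + 151 + 137 + ? = 755, so (1,1) = 158.
Row 1: 158 + 207 + 74 + 116 + ? = 755, so (1,2) = 200.
The remaining cell in column 1 is (3,1) = 755 − 674 = 81.
Column 2: 200 + 144 + 67 + 221 + ? = 755, so (3,2) = 123.

123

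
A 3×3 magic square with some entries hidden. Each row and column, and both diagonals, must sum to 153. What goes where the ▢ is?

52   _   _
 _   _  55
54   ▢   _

49

From column 1, 153 − (52 + 54) gives (2,1) = 47.
Row 2 needs 153; the known cells sum to 102, so (2,2) = 51.
From main diagonal, 153 − (52 + 51) gives (3,3) = 50.
Using anti-diagonal: 51 + 54 + ? → (1,3) = 153 − 105 = 48.
Row 1 needs 153; the known cells sum to 100, so (1,2) = 53.
The remaining cell in row 3 is (3,2) = 153 − 104 = 49.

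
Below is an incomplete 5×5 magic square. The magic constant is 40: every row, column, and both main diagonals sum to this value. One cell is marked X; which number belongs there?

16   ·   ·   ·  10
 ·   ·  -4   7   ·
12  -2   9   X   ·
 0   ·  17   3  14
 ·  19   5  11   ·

20

Row 4: 0 + 17 + 3 + 14 + ? = 40, so (4,2) = 6.
From column 3, 40 − (-4 + 9 + 17 + 5) gives (1,3) = 13.
The remaining cell in anti-diagonal is (5,1) = 40 − 32 = 8.
Using row 5: 8 + 19 + 5 + 11 + ? → (5,5) = 40 − 43 = -3.
Using column 1: 16 + 12 + 0 + 8 + ? → (2,1) = 40 − 36 = 4.
Using main diagonal: 16 + 9 + 3 + (-3) + ? → (2,2) = 40 − 25 = 15.
From row 2, 40 − (4 + 15 + (-4) + 7) gives (2,5) = 18.
The remaining cell in column 2 is (1,2) = 40 − 38 = 2.
Using column 5: 10 + 18 + 14 + (-3) + ? → (3,5) = 40 − 39 = 1.
Using row 1: 16 + 2 + 13 + 10 + ? → (1,4) = 40 − 41 = -1.
Row 3: 12 + (-2) + 9 + 1 + ? = 40, so (3,4) = 20.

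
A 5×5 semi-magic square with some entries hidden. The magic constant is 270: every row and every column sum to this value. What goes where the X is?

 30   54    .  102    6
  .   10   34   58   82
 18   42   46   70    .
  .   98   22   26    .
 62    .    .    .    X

38

The remaining cell in row 1 is (1,3) = 270 − 192 = 78.
From row 2, 270 − (10 + 34 + 58 + 82) gives (2,1) = 86.
Row 3 needs 270; the known cells sum to 176, so (3,5) = 94.
The remaining cell in column 1 is (4,1) = 270 − 196 = 74.
From column 2, 270 − (54 + 10 + 42 + 98) gives (5,2) = 66.
Column 3 needs 270; the known cells sum to 180, so (5,3) = 90.
Column 4 needs 270; the known cells sum to 256, so (5,4) = 14.
Row 4 must total 270; the given cells sum to 220, so (4,5) = 50.
The remaining cell in row 5 is (5,5) = 270 − 232 = 38.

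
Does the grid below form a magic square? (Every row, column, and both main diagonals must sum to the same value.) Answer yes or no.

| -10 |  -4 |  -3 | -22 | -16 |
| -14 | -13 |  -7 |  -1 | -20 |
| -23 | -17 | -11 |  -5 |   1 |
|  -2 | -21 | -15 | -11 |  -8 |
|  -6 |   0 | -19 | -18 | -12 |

Row 1: -10 + (-4) + (-3) + (-22) + (-16) = -55.
Row 2: -14 + (-13) + (-7) + (-1) + (-20) = -55.
Row 3: -23 + (-17) + (-11) + (-5) + 1 = -55.
Row 4: -2 + (-21) + (-15) + (-11) + (-8) = -57.
Row 5: -6 + 0 + (-19) + (-18) + (-12) = -55.
Column 1: -10 + (-14) + (-23) + (-2) + (-6) = -55.
Column 2: -4 + (-13) + (-17) + (-21) + 0 = -55.
Column 3: -3 + (-7) + (-11) + (-15) + (-19) = -55.
Column 4: -22 + (-1) + (-5) + (-11) + (-18) = -57.
Column 5: -16 + (-20) + 1 + (-8) + (-12) = -55.
Main diagonal: -10 + (-13) + (-11) + (-11) + (-12) = -57.
Anti-diagonal: -16 + (-1) + (-11) + (-21) + (-6) = -55.

No — column 5 sums to -55 but main diagonal sums to -57.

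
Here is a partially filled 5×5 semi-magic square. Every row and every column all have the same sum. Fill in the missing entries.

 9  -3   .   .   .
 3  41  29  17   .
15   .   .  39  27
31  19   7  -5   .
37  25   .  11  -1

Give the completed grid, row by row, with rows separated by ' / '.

Column 1 is already complete: 9 + 3 + 15 + 31 + 37 = 95, so that is the magic constant.
The remaining cell in row 2 is (2,5) = 95 − 90 = 5.
Row 4 needs 95; the known cells sum to 52, so (4,5) = 43.
Row 5 needs 95; the known cells sum to 72, so (5,3) = 23.
Using column 2: -3 + 41 + 19 + 25 + ? → (3,2) = 95 − 82 = 13.
Column 4 needs 95; the known cells sum to 62, so (1,4) = 33.
Column 5 needs 95; the known cells sum to 74, so (1,5) = 21.
Row 1 must total 95; the given cells sum to 60, so (1,3) = 35.
The remaining cell in row 3 is (3,3) = 95 − 94 = 1.

9 -3 35 33 21 / 3 41 29 17 5 / 15 13 1 39 27 / 31 19 7 -5 43 / 37 25 23 11 -1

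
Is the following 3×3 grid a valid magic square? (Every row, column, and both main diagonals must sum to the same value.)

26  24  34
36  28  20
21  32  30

No — main diagonal sums to 84 but row 3 sums to 83.

Row 1: 26 + 24 + 34 = 84.
Row 2: 36 + 28 + 20 = 84.
Row 3: 21 + 32 + 30 = 83.
Column 1: 26 + 36 + 21 = 83.
Column 2: 24 + 28 + 32 = 84.
Column 3: 34 + 20 + 30 = 84.
Main diagonal: 26 + 28 + 30 = 84.
Anti-diagonal: 34 + 28 + 21 = 83.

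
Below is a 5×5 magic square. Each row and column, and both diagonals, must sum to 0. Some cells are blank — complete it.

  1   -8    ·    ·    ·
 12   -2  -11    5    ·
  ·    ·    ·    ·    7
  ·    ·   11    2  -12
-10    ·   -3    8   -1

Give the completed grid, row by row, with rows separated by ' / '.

1 -8 3 -6 10 / 12 -2 -11 5 -4 / -7 9 0 -9 7 / 4 -5 11 2 -12 / -10 6 -3 8 -1

The remaining cell in row 2 is (2,5) = 0 − 4 = -4.
The remaining cell in row 5 is (5,2) = 0 − (-6) = 6.
Column 5 must total 0; the given cells sum to -10, so (1,5) = 10.
The remaining cell in main diagonal is (3,3) = 0 − 0 = 0.
Anti-diagonal must total 0; the given cells sum to 5, so (4,2) = -5.
Row 4 needs 0; the known cells sum to -4, so (4,1) = 4.
Column 1: 1 + 12 + 4 + (-10) + ? = 0, so (3,1) = -7.
Column 2 needs 0; the known cells sum to -9, so (3,2) = 9.
The remaining cell in column 3 is (1,3) = 0 − (-3) = 3.
Row 1: 1 + (-8) + 3 + 10 + ? = 0, so (1,4) = -6.
From row 3, 0 − (-7 + 9 + 0 + 7) gives (3,4) = -9.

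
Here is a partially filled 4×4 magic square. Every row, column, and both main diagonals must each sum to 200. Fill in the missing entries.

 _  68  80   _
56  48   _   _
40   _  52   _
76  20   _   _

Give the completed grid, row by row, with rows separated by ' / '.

Using column 1: 56 + 40 + 76 + ? → (1,1) = 200 − 172 = 28.
Using column 2: 68 + 48 + 20 + ? → (3,2) = 200 − 136 = 64.
Main diagonal needs 200; the known cells sum to 128, so (4,4) = 72.
Row 1 must total 200; the given cells sum to 176, so (1,4) = 24.
Row 3: 40 + 64 + 52 + ? = 200, so (3,4) = 44.
From row 4, 200 − (76 + 20 + 72) gives (4,3) = 32.
From column 3, 200 − (80 + 52 + 32) gives (2,3) = 36.
The remaining cell in column 4 is (2,4) = 200 − 140 = 60.

28 68 80 24 / 56 48 36 60 / 40 64 52 44 / 76 20 32 72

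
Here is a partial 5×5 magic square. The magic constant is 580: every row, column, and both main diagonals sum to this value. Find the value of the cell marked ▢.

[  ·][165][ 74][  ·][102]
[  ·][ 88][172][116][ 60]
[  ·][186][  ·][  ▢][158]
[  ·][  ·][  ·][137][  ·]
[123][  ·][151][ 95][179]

39

Row 2: 88 + 172 + 116 + 60 + ? = 580, so (2,1) = 144.
The remaining cell in row 5 is (5,2) = 580 − 548 = 32.
Column 2 needs 580; the known cells sum to 471, so (4,2) = 109.
Column 5: 102 + 60 + 158 + 179 + ? = 580, so (4,5) = 81.
Anti-diagonal needs 580; the known cells sum to 450, so (3,3) = 130.
Using column 3: 74 + 172 + 130 + 151 + ? → (4,3) = 580 − 527 = 53.
The remaining cell in main diagonal is (1,1) = 580 − 534 = 46.
The remaining cell in row 1 is (1,4) = 580 − 387 = 193.
Row 4 needs 580; the known cells sum to 380, so (4,1) = 200.
Column 1 must total 580; the given cells sum to 513, so (3,1) = 67.
The remaining cell in column 4 is (3,4) = 580 − 541 = 39.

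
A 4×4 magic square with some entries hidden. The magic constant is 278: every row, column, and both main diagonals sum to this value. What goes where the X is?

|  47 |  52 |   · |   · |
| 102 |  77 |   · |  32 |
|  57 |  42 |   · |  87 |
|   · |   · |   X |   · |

From row 2, 278 − (102 + 77 + 32) gives (2,3) = 67.
Using row 3: 57 + 42 + 87 + ? → (3,3) = 278 − 186 = 92.
Column 1: 47 + 102 + 57 + ? = 278, so (4,1) = 72.
Column 2: 52 + 77 + 42 + ? = 278, so (4,2) = 107.
Main diagonal needs 278; the known cells sum to 216, so (4,4) = 62.
Using anti-diagonal: 67 + 42 + 72 + ? → (1,4) = 278 − 181 = 97.
From row 1, 278 − (47 + 52 + 97) gives (1,3) = 82.
Using row 4: 72 + 107 + 62 + ? → (4,3) = 278 − 241 = 37.

37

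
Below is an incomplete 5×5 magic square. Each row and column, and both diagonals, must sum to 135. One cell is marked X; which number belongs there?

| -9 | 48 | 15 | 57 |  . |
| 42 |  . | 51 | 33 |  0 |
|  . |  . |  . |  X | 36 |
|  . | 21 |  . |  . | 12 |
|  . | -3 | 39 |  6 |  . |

-6

From row 1, 135 − (-9 + 48 + 15 + 57) gives (1,5) = 24.
Row 2 must total 135; the given cells sum to 126, so (2,2) = 9.
Using column 2: 48 + 9 + 21 + (-3) + ? → (3,2) = 135 − 75 = 60.
The remaining cell in column 5 is (5,5) = 135 − 72 = 63.
From row 5, 135 − (-3 + 39 + 6 + 63) gives (5,1) = 30.
Using anti-diagonal: 24 + 33 + 21 + 30 + ? → (3,3) = 135 − 108 = 27.
Column 3: 15 + 51 + 27 + 39 + ? = 135, so (4,3) = 3.
Using main diagonal: -9 + 9 + 27 + 63 + ? → (4,4) = 135 − 90 = 45.
From row 4, 135 − (21 + 3 + 45 + 12) gives (4,1) = 54.
Column 1: -9 + 42 + 54 + 30 + ? = 135, so (3,1) = 18.
From column 4, 135 − (57 + 33 + 45 + 6) gives (3,4) = -6.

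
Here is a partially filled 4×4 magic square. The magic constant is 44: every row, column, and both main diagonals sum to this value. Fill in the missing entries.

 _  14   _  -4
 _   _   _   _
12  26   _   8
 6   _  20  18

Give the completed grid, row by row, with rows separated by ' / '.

Row 3: 12 + 26 + 8 + ? = 44, so (3,3) = -2.
Row 4 must total 44; the given cells sum to 44, so (4,2) = 0.
The remaining cell in column 2 is (2,2) = 44 − 40 = 4.
The remaining cell in column 4 is (2,4) = 44 − 22 = 22.
Main diagonal: 4 + (-2) + 18 + ? = 44, so (1,1) = 24.
Anti-diagonal needs 44; the known cells sum to 28, so (2,3) = 16.
Row 1 needs 44; the known cells sum to 34, so (1,3) = 10.
Row 2: 4 + 16 + 22 + ? = 44, so (2,1) = 2.

24 14 10 -4 / 2 4 16 22 / 12 26 -2 8 / 6 0 20 18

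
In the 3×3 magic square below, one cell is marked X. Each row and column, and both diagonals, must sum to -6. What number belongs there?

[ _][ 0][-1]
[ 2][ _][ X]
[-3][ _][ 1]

-6

From row 1, -6 − (0 + (-1)) gives (1,1) = -5.
The remaining cell in row 3 is (3,2) = -6 − (-2) = -4.
Column 2 needs -6; the known cells sum to -4, so (2,2) = -2.
The remaining cell in column 3 is (2,3) = -6 − 0 = -6.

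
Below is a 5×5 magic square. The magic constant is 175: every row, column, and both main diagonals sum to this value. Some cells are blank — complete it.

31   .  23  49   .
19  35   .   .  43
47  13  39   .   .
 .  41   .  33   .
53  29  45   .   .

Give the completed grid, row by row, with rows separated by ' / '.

31 57 23 49 15 / 19 35 51 27 43 / 47 13 39 55 21 / 25 41 17 33 59 / 53 29 45 11 37

Column 1 must total 175; the given cells sum to 150, so (4,1) = 25.
The remaining cell in column 2 is (1,2) = 175 − 118 = 57.
Main diagonal needs 175; the known cells sum to 138, so (5,5) = 37.
From row 1, 175 − (31 + 57 + 23 + 49) gives (1,5) = 15.
The remaining cell in row 5 is (5,4) = 175 − 164 = 11.
Anti-diagonal: 15 + 39 + 41 + 53 + ? = 175, so (2,4) = 27.
Row 2 must total 175; the given cells sum to 124, so (2,3) = 51.
The remaining cell in column 3 is (4,3) = 175 − 158 = 17.
Column 4: 49 + 27 + 33 + 11 + ? = 175, so (3,4) = 55.
From row 3, 175 − (47 + 13 + 39 + 55) gives (3,5) = 21.
From row 4, 175 − (25 + 41 + 17 + 33) gives (4,5) = 59.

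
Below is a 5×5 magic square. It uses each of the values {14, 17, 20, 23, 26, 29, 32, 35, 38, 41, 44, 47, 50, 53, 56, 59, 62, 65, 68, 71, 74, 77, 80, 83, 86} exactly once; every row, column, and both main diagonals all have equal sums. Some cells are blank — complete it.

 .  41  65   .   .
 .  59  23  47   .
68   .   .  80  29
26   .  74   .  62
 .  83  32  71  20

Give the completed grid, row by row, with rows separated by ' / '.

77 41 65 14 53 / 35 59 23 47 86 / 68 17 56 80 29 / 26 50 74 38 62 / 44 83 32 71 20

The 25 entries sum to 1250, so each line sums to 1250/5 = 250.
Row 5 must total 250; the given cells sum to 206, so (5,1) = 44.
From column 3, 250 − (65 + 23 + 74 + 32) gives (3,3) = 56.
From row 3, 250 − (68 + 56 + 80 + 29) gives (3,2) = 17.
Column 2: 41 + 59 + 17 + 83 + ? = 250, so (4,2) = 50.
Using anti-diagonal: 47 + 56 + 50 + 44 + ? → (1,5) = 250 − 197 = 53.
Row 4 needs 250; the known cells sum to 212, so (4,4) = 38.
From column 4, 250 − (47 + 80 + 38 + 71) gives (1,4) = 14.
Column 5 needs 250; the known cells sum to 164, so (2,5) = 86.
From main diagonal, 250 − (59 + 56 + 38 + 20) gives (1,1) = 77.
Using row 2: 59 + 23 + 47 + 86 + ? → (2,1) = 250 − 215 = 35.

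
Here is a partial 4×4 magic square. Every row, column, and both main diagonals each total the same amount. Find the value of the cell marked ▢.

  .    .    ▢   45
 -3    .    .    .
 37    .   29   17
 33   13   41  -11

1

Row 4 is complete and sums to 76; that is the magic constant.
The remaining cell in row 3 is (3,2) = 76 − 83 = -7.
Column 1 must total 76; the given cells sum to 67, so (1,1) = 9.
Column 4 needs 76; the known cells sum to 51, so (2,4) = 25.
Main diagonal needs 76; the known cells sum to 27, so (2,2) = 49.
Anti-diagonal: 45 + (-7) + 33 + ? = 76, so (2,3) = 5.
Column 2: 49 + (-7) + 13 + ? = 76, so (1,2) = 21.
The remaining cell in column 3 is (1,3) = 76 − 75 = 1.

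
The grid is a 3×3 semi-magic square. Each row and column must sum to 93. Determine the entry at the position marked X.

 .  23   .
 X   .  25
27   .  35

29

Row 3 needs 93; the known cells sum to 62, so (3,2) = 31.
Using column 2: 23 + 31 + ? → (2,2) = 93 − 54 = 39.
Column 3 needs 93; the known cells sum to 60, so (1,3) = 33.
Row 1 needs 93; the known cells sum to 56, so (1,1) = 37.
Using row 2: 39 + 25 + ? → (2,1) = 93 − 64 = 29.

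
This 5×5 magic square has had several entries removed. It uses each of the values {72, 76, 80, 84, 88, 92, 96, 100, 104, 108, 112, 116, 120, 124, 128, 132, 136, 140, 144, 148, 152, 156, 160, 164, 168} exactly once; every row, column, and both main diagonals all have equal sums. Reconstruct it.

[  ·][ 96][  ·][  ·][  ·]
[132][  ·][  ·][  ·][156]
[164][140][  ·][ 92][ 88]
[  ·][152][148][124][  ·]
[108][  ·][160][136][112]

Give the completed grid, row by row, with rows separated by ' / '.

120 96 72 168 144 / 132 128 104 80 156 / 164 140 116 92 88 / 76 152 148 124 100 / 108 84 160 136 112

The 25 entries sum to 3000, so each line sums to 3000/5 = 600.
The remaining cell in row 3 is (3,3) = 600 − 484 = 116.
The remaining cell in row 5 is (5,2) = 600 − 516 = 84.
Using column 2: 96 + 140 + 152 + 84 + ? → (2,2) = 600 − 472 = 128.
The remaining cell in main diagonal is (1,1) = 600 − 480 = 120.
The remaining cell in column 1 is (4,1) = 600 − 524 = 76.
Row 4: 76 + 152 + 148 + 124 + ? = 600, so (4,5) = 100.
From column 5, 600 − (156 + 88 + 100 + 112) gives (1,5) = 144.
Anti-diagonal: 144 + 116 + 152 + 108 + ? = 600, so (2,4) = 80.
From row 2, 600 − (132 + 128 + 80 + 156) gives (2,3) = 104.
Column 3: 104 + 116 + 148 + 160 + ? = 600, so (1,3) = 72.
From column 4, 600 − (80 + 92 + 124 + 136) gives (1,4) = 168.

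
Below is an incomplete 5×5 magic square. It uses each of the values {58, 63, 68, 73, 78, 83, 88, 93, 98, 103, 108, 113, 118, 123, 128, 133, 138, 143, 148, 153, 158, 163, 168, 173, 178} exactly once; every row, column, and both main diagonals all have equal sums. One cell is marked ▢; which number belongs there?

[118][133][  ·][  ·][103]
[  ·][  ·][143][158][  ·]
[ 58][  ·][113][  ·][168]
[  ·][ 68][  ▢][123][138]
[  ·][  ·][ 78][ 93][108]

83

The 25 entries sum to 2950, so each line sums to 2950/5 = 590.
Using column 5: 103 + 168 + 138 + 108 + ? → (2,5) = 590 − 517 = 73.
Main diagonal needs 590; the known cells sum to 462, so (2,2) = 128.
Using anti-diagonal: 103 + 158 + 113 + 68 + ? → (5,1) = 590 − 442 = 148.
Using row 2: 128 + 143 + 158 + 73 + ? → (2,1) = 590 − 502 = 88.
Row 5 must total 590; the given cells sum to 427, so (5,2) = 163.
From column 1, 590 − (118 + 88 + 58 + 148) gives (4,1) = 178.
The remaining cell in column 2 is (3,2) = 590 − 492 = 98.
Row 3: 58 + 98 + 113 + 168 + ? = 590, so (3,4) = 153.
Row 4: 178 + 68 + 123 + 138 + ? = 590, so (4,3) = 83.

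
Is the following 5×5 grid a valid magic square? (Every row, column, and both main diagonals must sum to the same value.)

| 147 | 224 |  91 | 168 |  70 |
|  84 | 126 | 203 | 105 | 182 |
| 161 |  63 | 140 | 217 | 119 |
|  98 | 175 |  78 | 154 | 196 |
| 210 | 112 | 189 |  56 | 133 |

No — row 4 sums to 701 but row 1 sums to 700.

Row 1: 147 + 224 + 91 + 168 + 70 = 700.
Row 2: 84 + 126 + 203 + 105 + 182 = 700.
Row 3: 161 + 63 + 140 + 217 + 119 = 700.
Row 4: 98 + 175 + 78 + 154 + 196 = 701.
Row 5: 210 + 112 + 189 + 56 + 133 = 700.
Column 1: 147 + 84 + 161 + 98 + 210 = 700.
Column 2: 224 + 126 + 63 + 175 + 112 = 700.
Column 3: 91 + 203 + 140 + 78 + 189 = 701.
Column 4: 168 + 105 + 217 + 154 + 56 = 700.
Column 5: 70 + 182 + 119 + 196 + 133 = 700.
Main diagonal: 147 + 126 + 140 + 154 + 133 = 700.
Anti-diagonal: 70 + 105 + 140 + 175 + 210 = 700.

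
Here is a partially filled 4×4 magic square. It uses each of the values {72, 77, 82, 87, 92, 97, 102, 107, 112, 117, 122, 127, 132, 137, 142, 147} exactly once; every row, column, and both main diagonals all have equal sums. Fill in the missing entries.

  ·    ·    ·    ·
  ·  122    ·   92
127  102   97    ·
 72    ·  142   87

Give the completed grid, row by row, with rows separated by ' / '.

132 77 82 147 / 107 122 117 92 / 127 102 97 112 / 72 137 142 87

The 16 entries sum to 1752, so each line sums to 1752/4 = 438.
Row 3 needs 438; the known cells sum to 326, so (3,4) = 112.
Using row 4: 72 + 142 + 87 + ? → (4,2) = 438 − 301 = 137.
Column 2 needs 438; the known cells sum to 361, so (1,2) = 77.
Column 4: 92 + 112 + 87 + ? = 438, so (1,4) = 147.
The remaining cell in main diagonal is (1,1) = 438 − 306 = 132.
Anti-diagonal needs 438; the known cells sum to 321, so (2,3) = 117.
The remaining cell in row 1 is (1,3) = 438 − 356 = 82.
From row 2, 438 − (122 + 117 + 92) gives (2,1) = 107.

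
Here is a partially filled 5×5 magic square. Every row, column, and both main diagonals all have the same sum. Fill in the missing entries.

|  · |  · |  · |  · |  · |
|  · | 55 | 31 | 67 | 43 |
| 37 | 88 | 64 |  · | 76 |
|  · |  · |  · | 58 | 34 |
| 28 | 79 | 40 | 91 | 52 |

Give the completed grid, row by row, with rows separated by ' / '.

61 22 73 49 85 / 94 55 31 67 43 / 37 88 64 25 76 / 70 46 82 58 34 / 28 79 40 91 52

Row 5 is already complete: 28 + 79 + 40 + 91 + 52 = 290, so that is the magic constant.
The remaining cell in row 2 is (2,1) = 290 − 196 = 94.
The remaining cell in row 3 is (3,4) = 290 − 265 = 25.
From column 4, 290 − (67 + 25 + 58 + 91) gives (1,4) = 49.
The remaining cell in column 5 is (1,5) = 290 − 205 = 85.
Main diagonal needs 290; the known cells sum to 229, so (1,1) = 61.
Anti-diagonal must total 290; the given cells sum to 244, so (4,2) = 46.
Column 1: 61 + 94 + 37 + 28 + ? = 290, so (4,1) = 70.
Using column 2: 55 + 88 + 46 + 79 + ? → (1,2) = 290 − 268 = 22.
Row 1 must total 290; the given cells sum to 217, so (1,3) = 73.
The remaining cell in row 4 is (4,3) = 290 − 208 = 82.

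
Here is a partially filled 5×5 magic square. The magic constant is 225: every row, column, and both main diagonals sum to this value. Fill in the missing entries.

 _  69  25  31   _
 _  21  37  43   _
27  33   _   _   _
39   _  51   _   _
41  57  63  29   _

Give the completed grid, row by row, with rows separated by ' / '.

Row 5: 41 + 57 + 63 + 29 + ? = 225, so (5,5) = 35.
Column 2 must total 225; the given cells sum to 180, so (4,2) = 45.
The remaining cell in column 3 is (3,3) = 225 − 176 = 49.
From anti-diagonal, 225 − (43 + 49 + 45 + 41) gives (1,5) = 47.
Row 1 must total 225; the given cells sum to 172, so (1,1) = 53.
Column 1 needs 225; the known cells sum to 160, so (2,1) = 65.
From main diagonal, 225 − (53 + 21 + 49 + 35) gives (4,4) = 67.
The remaining cell in row 2 is (2,5) = 225 − 166 = 59.
Row 4: 39 + 45 + 51 + 67 + ? = 225, so (4,5) = 23.
Column 4 needs 225; the known cells sum to 170, so (3,4) = 55.
Column 5 must total 225; the given cells sum to 164, so (3,5) = 61.

53 69 25 31 47 / 65 21 37 43 59 / 27 33 49 55 61 / 39 45 51 67 23 / 41 57 63 29 35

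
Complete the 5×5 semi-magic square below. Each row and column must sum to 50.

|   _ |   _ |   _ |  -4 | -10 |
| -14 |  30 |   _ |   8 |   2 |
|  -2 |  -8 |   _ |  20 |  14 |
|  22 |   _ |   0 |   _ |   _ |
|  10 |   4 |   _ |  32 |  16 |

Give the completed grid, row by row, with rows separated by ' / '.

34 18 12 -4 -10 / -14 30 24 8 2 / -2 -8 26 20 14 / 22 6 0 -6 28 / 10 4 -12 32 16

Row 2: -14 + 30 + 8 + 2 + ? = 50, so (2,3) = 24.
Row 3: -2 + (-8) + 20 + 14 + ? = 50, so (3,3) = 26.
The remaining cell in row 5 is (5,3) = 50 − 62 = -12.
Column 1: -14 + (-2) + 22 + 10 + ? = 50, so (1,1) = 34.
The remaining cell in column 3 is (1,3) = 50 − 38 = 12.
Column 4: -4 + 8 + 20 + 32 + ? = 50, so (4,4) = -6.
Column 5: -10 + 2 + 14 + 16 + ? = 50, so (4,5) = 28.
Row 1: 34 + 12 + (-4) + (-10) + ? = 50, so (1,2) = 18.
Row 4: 22 + 0 + (-6) + 28 + ? = 50, so (4,2) = 6.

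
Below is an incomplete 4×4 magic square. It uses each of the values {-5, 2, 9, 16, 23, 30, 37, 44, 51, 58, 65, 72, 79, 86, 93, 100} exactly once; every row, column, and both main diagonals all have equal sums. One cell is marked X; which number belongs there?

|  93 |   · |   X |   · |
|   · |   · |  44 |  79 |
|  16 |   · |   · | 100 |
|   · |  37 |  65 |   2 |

58

The 16 entries sum to 760, so each line sums to 760/4 = 190.
Row 4: 37 + 65 + 2 + ? = 190, so (4,1) = 86.
Using column 1: 93 + 16 + 86 + ? → (2,1) = 190 − 195 = -5.
Column 4: 79 + 100 + 2 + ? = 190, so (1,4) = 9.
Using anti-diagonal: 9 + 44 + 86 + ? → (3,2) = 190 − 139 = 51.
From row 2, 190 − (-5 + 44 + 79) gives (2,2) = 72.
From row 3, 190 − (16 + 51 + 100) gives (3,3) = 23.
From column 2, 190 − (72 + 51 + 37) gives (1,2) = 30.
Using column 3: 44 + 23 + 65 + ? → (1,3) = 190 − 132 = 58.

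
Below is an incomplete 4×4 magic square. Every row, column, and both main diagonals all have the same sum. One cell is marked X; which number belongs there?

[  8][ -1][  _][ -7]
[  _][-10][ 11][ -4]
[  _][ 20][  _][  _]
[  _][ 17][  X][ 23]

-16

Column 2 is complete and sums to 26; that is the magic constant.
Row 1 needs 26; the known cells sum to 0, so (1,3) = 26.
Row 2 needs 26; the known cells sum to -3, so (2,1) = 29.
Column 4 needs 26; the known cells sum to 12, so (3,4) = 14.
Main diagonal must total 26; the given cells sum to 21, so (3,3) = 5.
Anti-diagonal must total 26; the given cells sum to 24, so (4,1) = 2.
The remaining cell in row 3 is (3,1) = 26 − 39 = -13.
From row 4, 26 − (2 + 17 + 23) gives (4,3) = -16.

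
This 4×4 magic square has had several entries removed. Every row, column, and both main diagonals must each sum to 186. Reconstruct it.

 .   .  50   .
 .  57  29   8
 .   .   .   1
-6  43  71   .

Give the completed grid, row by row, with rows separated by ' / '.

Row 2 needs 186; the known cells sum to 94, so (2,1) = 92.
Row 4: -6 + 43 + 71 + ? = 186, so (4,4) = 78.
Using column 3: 50 + 29 + 71 + ? → (3,3) = 186 − 150 = 36.
From column 4, 186 − (8 + 1 + 78) gives (1,4) = 99.
Main diagonal must total 186; the given cells sum to 171, so (1,1) = 15.
Anti-diagonal: 99 + 29 + (-6) + ? = 186, so (3,2) = 64.
Row 1 must total 186; the given cells sum to 164, so (1,2) = 22.
Row 3 must total 186; the given cells sum to 101, so (3,1) = 85.

15 22 50 99 / 92 57 29 8 / 85 64 36 1 / -6 43 71 78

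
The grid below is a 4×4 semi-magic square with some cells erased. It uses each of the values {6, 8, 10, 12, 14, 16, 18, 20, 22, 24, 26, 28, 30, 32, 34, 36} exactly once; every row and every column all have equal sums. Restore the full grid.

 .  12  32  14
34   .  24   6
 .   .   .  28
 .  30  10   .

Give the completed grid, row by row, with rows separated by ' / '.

26 12 32 14 / 34 20 24 6 / 16 22 18 28 / 8 30 10 36

The 16 entries sum to 336, so each line sums to 336/4 = 84.
Row 1 must total 84; the given cells sum to 58, so (1,1) = 26.
The remaining cell in row 2 is (2,2) = 84 − 64 = 20.
The remaining cell in column 2 is (3,2) = 84 − 62 = 22.
Column 3 must total 84; the given cells sum to 66, so (3,3) = 18.
The remaining cell in column 4 is (4,4) = 84 − 48 = 36.
Row 3 needs 84; the known cells sum to 68, so (3,1) = 16.
Row 4 needs 84; the known cells sum to 76, so (4,1) = 8.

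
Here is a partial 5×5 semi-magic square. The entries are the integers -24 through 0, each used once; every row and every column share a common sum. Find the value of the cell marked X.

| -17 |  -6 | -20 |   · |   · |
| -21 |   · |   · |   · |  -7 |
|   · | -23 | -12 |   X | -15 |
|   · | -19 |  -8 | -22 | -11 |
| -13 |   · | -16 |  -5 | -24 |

The entries are -24 through 0, which sum to -300, so each line sums to -300/5 = -60.
Using row 4: -19 + (-8) + (-22) + (-11) + ? → (4,1) = -60 − (-60) = 0.
Row 5: -13 + (-16) + (-5) + (-24) + ? = -60, so (5,2) = -2.
From column 1, -60 − (-17 + (-21) + 0 + (-13)) gives (3,1) = -9.
Column 2: -6 + (-23) + (-19) + (-2) + ? = -60, so (2,2) = -10.
Column 3: -20 + (-12) + (-8) + (-16) + ? = -60, so (2,3) = -4.
Column 5: -7 + (-15) + (-11) + (-24) + ? = -60, so (1,5) = -3.
Row 1 must total -60; the given cells sum to -46, so (1,4) = -14.
The remaining cell in row 2 is (2,4) = -60 − (-42) = -18.
The remaining cell in row 3 is (3,4) = -60 − (-59) = -1.

-1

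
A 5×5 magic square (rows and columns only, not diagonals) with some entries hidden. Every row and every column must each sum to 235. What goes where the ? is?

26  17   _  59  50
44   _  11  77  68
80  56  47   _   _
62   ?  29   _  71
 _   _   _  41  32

53

Using row 1: 26 + 17 + 59 + 50 + ? → (1,3) = 235 − 152 = 83.
Using row 2: 44 + 11 + 77 + 68 + ? → (2,2) = 235 − 200 = 35.
Column 1 needs 235; the known cells sum to 212, so (5,1) = 23.
The remaining cell in column 3 is (5,3) = 235 − 170 = 65.
The remaining cell in column 5 is (3,5) = 235 − 221 = 14.
Using row 3: 80 + 56 + 47 + 14 + ? → (3,4) = 235 − 197 = 38.
From row 5, 235 − (23 + 65 + 41 + 32) gives (5,2) = 74.
Using column 2: 17 + 35 + 56 + 74 + ? → (4,2) = 235 − 182 = 53.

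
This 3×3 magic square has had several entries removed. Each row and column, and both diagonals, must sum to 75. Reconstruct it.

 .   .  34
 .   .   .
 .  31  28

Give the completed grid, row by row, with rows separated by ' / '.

The remaining cell in row 3 is (3,1) = 75 − 59 = 16.
From column 3, 75 − (34 + 28) gives (2,3) = 13.
The remaining cell in anti-diagonal is (2,2) = 75 − 50 = 25.
Row 2 needs 75; the known cells sum to 38, so (2,1) = 37.
The remaining cell in column 1 is (1,1) = 75 − 53 = 22.
Using column 2: 25 + 31 + ? → (1,2) = 75 − 56 = 19.

22 19 34 / 37 25 13 / 16 31 28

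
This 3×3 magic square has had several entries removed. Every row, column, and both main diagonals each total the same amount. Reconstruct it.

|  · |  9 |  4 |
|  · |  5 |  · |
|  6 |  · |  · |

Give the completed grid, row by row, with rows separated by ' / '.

2 9 4 / 7 5 3 / 6 1 8

Anti-diagonal is already complete: 4 + 5 + 6 = 15, so that is the magic constant.
Using row 1: 9 + 4 + ? → (1,1) = 15 − 13 = 2.
The remaining cell in column 1 is (2,1) = 15 − 8 = 7.
From column 2, 15 − (9 + 5) gives (3,2) = 1.
Using main diagonal: 2 + 5 + ? → (3,3) = 15 − 7 = 8.
From row 2, 15 − (7 + 5) gives (2,3) = 3.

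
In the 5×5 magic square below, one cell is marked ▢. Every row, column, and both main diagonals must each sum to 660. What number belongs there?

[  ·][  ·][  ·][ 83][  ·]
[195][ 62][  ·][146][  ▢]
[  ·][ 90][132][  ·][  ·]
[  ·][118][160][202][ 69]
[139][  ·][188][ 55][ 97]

The remaining cell in row 4 is (4,1) = 660 − 549 = 111.
Row 5 needs 660; the known cells sum to 479, so (5,2) = 181.
Column 2 needs 660; the known cells sum to 451, so (1,2) = 209.
Using column 4: 83 + 146 + 202 + 55 + ? → (3,4) = 660 − 486 = 174.
Main diagonal: 62 + 132 + 202 + 97 + ? = 660, so (1,1) = 167.
The remaining cell in anti-diagonal is (1,5) = 660 − 535 = 125.
Row 1 needs 660; the known cells sum to 584, so (1,3) = 76.
Using column 1: 167 + 195 + 111 + 139 + ? → (3,1) = 660 − 612 = 48.
From column 3, 660 − (76 + 132 + 160 + 188) gives (2,3) = 104.
From row 2, 660 − (195 + 62 + 104 + 146) gives (2,5) = 153.

153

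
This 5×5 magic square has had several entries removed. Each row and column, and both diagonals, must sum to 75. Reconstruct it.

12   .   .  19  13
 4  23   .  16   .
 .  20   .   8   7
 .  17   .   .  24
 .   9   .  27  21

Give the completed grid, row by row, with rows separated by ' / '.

Column 2 needs 75; the known cells sum to 69, so (1,2) = 6.
The remaining cell in column 4 is (4,4) = 75 − 70 = 5.
Using column 5: 13 + 7 + 24 + 21 + ? → (2,5) = 75 − 65 = 10.
Using main diagonal: 12 + 23 + 5 + 21 + ? → (3,3) = 75 − 61 = 14.
Anti-diagonal needs 75; the known cells sum to 60, so (5,1) = 15.
From row 1, 75 − (12 + 6 + 19 + 13) gives (1,3) = 25.
Row 2 must total 75; the given cells sum to 53, so (2,3) = 22.
The remaining cell in row 3 is (3,1) = 75 − 49 = 26.
Row 5 must total 75; the given cells sum to 72, so (5,3) = 3.
The remaining cell in column 1 is (4,1) = 75 − 57 = 18.
Using column 3: 25 + 22 + 14 + 3 + ? → (4,3) = 75 − 64 = 11.

12 6 25 19 13 / 4 23 22 16 10 / 26 20 14 8 7 / 18 17 11 5 24 / 15 9 3 27 21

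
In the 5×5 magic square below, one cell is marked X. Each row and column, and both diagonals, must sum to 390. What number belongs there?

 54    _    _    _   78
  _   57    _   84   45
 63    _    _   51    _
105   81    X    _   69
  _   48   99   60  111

Row 5: 48 + 99 + 60 + 111 + ? = 390, so (5,1) = 72.
Column 1 needs 390; the known cells sum to 294, so (2,1) = 96.
Column 5: 78 + 45 + 69 + 111 + ? = 390, so (3,5) = 87.
Anti-diagonal must total 390; the given cells sum to 315, so (3,3) = 75.
Row 2: 96 + 57 + 84 + 45 + ? = 390, so (2,3) = 108.
Row 3 must total 390; the given cells sum to 276, so (3,2) = 114.
From column 2, 390 − (57 + 114 + 81 + 48) gives (1,2) = 90.
From main diagonal, 390 − (54 + 57 + 75 + 111) gives (4,4) = 93.
Row 4 must total 390; the given cells sum to 348, so (4,3) = 42.

42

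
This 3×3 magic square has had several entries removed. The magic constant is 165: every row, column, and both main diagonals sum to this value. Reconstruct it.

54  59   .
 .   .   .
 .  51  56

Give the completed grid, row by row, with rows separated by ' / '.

54 59 52 / 53 55 57 / 58 51 56

Using row 1: 54 + 59 + ? → (1,3) = 165 − 113 = 52.
Row 3 must total 165; the given cells sum to 107, so (3,1) = 58.
Column 1 must total 165; the given cells sum to 112, so (2,1) = 53.
Column 2 needs 165; the known cells sum to 110, so (2,2) = 55.
Column 3 needs 165; the known cells sum to 108, so (2,3) = 57.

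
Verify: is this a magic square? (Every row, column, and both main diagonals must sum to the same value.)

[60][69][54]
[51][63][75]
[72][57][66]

Row 1: 60 + 69 + 54 = 183.
Row 2: 51 + 63 + 75 = 189.
Row 3: 72 + 57 + 66 = 195.
Column 1: 60 + 51 + 72 = 183.
Column 2: 69 + 63 + 57 = 189.
Column 3: 54 + 75 + 66 = 195.
Main diagonal: 60 + 63 + 66 = 189.
Anti-diagonal: 54 + 63 + 72 = 189.

No — column 2 sums to 189 but column 1 sums to 183.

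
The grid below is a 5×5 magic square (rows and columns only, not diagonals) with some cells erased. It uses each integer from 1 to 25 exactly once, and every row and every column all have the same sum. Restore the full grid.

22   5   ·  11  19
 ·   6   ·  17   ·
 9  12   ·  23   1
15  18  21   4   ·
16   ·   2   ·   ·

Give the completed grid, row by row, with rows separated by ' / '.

22 5 8 11 19 / 3 6 14 17 25 / 9 12 20 23 1 / 15 18 21 4 7 / 16 24 2 10 13

The entries are 1 through 25, which sum to 325, so each line sums to 325/5 = 65.
Row 1: 22 + 5 + 11 + 19 + ? = 65, so (1,3) = 8.
Using row 3: 9 + 12 + 23 + 1 + ? → (3,3) = 65 − 45 = 20.
Row 4 must total 65; the given cells sum to 58, so (4,5) = 7.
The remaining cell in column 1 is (2,1) = 65 − 62 = 3.
Using column 2: 5 + 6 + 12 + 18 + ? → (5,2) = 65 − 41 = 24.
The remaining cell in column 3 is (2,3) = 65 − 51 = 14.
Column 4 must total 65; the given cells sum to 55, so (5,4) = 10.
Row 2 must total 65; the given cells sum to 40, so (2,5) = 25.
The remaining cell in row 5 is (5,5) = 65 − 52 = 13.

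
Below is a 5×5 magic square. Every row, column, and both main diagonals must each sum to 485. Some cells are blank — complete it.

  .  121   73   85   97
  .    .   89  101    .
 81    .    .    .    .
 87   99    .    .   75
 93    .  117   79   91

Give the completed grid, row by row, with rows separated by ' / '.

From row 1, 485 − (121 + 73 + 85 + 97) gives (1,1) = 109.
Row 5: 93 + 117 + 79 + 91 + ? = 485, so (5,2) = 105.
Column 1: 109 + 81 + 87 + 93 + ? = 485, so (2,1) = 115.
Using anti-diagonal: 97 + 101 + 99 + 93 + ? → (3,3) = 485 − 390 = 95.
From column 3, 485 − (73 + 89 + 95 + 117) gives (4,3) = 111.
Row 4 needs 485; the known cells sum to 372, so (4,4) = 113.
The remaining cell in column 4 is (3,4) = 485 − 378 = 107.
Main diagonal must total 485; the given cells sum to 408, so (2,2) = 77.
Row 2: 115 + 77 + 89 + 101 + ? = 485, so (2,5) = 103.
Column 2 must total 485; the given cells sum to 402, so (3,2) = 83.
From column 5, 485 − (97 + 103 + 75 + 91) gives (3,5) = 119.

109 121 73 85 97 / 115 77 89 101 103 / 81 83 95 107 119 / 87 99 111 113 75 / 93 105 117 79 91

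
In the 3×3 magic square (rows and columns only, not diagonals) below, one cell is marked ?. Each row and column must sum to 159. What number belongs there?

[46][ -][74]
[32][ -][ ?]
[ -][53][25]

Row 1 needs 159; the known cells sum to 120, so (1,2) = 39.
Row 3: 53 + 25 + ? = 159, so (3,1) = 81.
From column 2, 159 − (39 + 53) gives (2,2) = 67.
Column 3 must total 159; the given cells sum to 99, so (2,3) = 60.

60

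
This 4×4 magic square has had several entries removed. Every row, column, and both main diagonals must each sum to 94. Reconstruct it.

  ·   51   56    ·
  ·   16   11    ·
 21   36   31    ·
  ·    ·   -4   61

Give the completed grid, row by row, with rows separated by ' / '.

-14 51 56 1 / 41 16 11 26 / 21 36 31 6 / 46 -9 -4 61

The remaining cell in row 3 is (3,4) = 94 − 88 = 6.
Column 2: 51 + 16 + 36 + ? = 94, so (4,2) = -9.
Main diagonal: 16 + 31 + 61 + ? = 94, so (1,1) = -14.
Row 1: -14 + 51 + 56 + ? = 94, so (1,4) = 1.
The remaining cell in row 4 is (4,1) = 94 − 48 = 46.
The remaining cell in column 1 is (2,1) = 94 − 53 = 41.
Using column 4: 1 + 6 + 61 + ? → (2,4) = 94 − 68 = 26.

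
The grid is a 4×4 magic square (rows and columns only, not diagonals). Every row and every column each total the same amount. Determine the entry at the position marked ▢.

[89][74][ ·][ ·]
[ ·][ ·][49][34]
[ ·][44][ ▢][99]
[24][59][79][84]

Row 4 is complete and sums to 246; that is the magic constant.
Using column 2: 74 + 44 + 59 + ? → (2,2) = 246 − 177 = 69.
Using column 4: 34 + 99 + 84 + ? → (1,4) = 246 − 217 = 29.
Row 1 needs 246; the known cells sum to 192, so (1,3) = 54.
Row 2: 69 + 49 + 34 + ? = 246, so (2,1) = 94.
Column 1 must total 246; the given cells sum to 207, so (3,1) = 39.
From column 3, 246 − (54 + 49 + 79) gives (3,3) = 64.

64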